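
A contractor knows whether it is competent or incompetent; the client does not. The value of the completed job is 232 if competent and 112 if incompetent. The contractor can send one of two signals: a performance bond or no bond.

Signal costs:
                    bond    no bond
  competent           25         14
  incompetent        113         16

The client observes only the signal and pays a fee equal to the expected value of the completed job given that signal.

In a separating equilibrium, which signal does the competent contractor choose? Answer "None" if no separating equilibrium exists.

Try competent → bond, incompetent → no bond:
  Under separation the client infers type exactly: bond → competent (pays 232), no bond → incompetent (pays 112).
  Competent: bond gives 232 − 25 = 207; no bond gives 112 − 14 = 98. No deviation. ✓
  Incompetent: no bond gives 112 − 16 = 96; bond gives 232 − 113 = 119. Would deviate. ✗
Try competent → no bond, incompetent → bond:
  Under separation the client infers type exactly: no bond → competent (pays 232), bond → incompetent (pays 112).
  Competent: no bond gives 232 − 14 = 218; bond gives 112 − 25 = 87. No deviation. ✓
  Incompetent: bond gives 112 − 113 = -1; no bond gives 232 − 16 = 216. Would deviate. ✗
Neither assignment is incentive-compatible.

None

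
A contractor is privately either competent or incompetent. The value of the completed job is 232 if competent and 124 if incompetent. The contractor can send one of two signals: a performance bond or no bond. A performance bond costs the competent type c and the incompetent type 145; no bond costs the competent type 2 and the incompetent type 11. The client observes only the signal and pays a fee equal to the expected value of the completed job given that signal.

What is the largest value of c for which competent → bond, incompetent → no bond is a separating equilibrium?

Under separation: bond → competent (pays 232); no bond → incompetent (pays 124).
Incompetent: 124 − 11 = 113 ≥ 232 − 145 = 87. Holds regardless of c. ✓
Competent: 232 − c ≥ 124 − 2, so c ≤ 232 − 122 = 110.

110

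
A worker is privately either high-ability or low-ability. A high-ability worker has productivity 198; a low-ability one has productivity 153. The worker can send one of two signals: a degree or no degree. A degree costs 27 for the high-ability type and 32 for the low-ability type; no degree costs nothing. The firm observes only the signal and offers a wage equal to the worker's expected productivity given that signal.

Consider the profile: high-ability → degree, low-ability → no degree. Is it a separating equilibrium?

Under separation the firm infers type exactly: degree → high-ability (pays 198), no degree → low-ability (pays 153).
High-ability: degree gives 198 − 27 = 171; no degree gives 153 − 0 = 153. No deviation. ✓
Low-ability: no degree gives 153 − 0 = 153; degree gives 198 − 32 = 166. Would deviate. ✗

No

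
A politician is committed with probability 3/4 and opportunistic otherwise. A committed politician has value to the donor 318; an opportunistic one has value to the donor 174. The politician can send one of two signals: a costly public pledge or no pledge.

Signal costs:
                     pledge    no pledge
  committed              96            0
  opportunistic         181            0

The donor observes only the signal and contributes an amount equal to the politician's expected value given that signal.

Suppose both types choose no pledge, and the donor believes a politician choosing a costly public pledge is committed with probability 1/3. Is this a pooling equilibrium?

At the pooled signal (no pledge) the donor holds the prior 3/4 and pays 3/4·318 + 1/4·174 = 282. Off-path (pledge) belief 1/3 gives 1/3·318 + 2/3·174 = 222.
Committed: no pledge gives 282 − 0 = 282; pledge gives 222 − 96 = 126. Stays. ✓
Opportunistic: no pledge gives 282 − 0 = 282; pledge gives 222 − 181 = 41. Stays. ✓

Yes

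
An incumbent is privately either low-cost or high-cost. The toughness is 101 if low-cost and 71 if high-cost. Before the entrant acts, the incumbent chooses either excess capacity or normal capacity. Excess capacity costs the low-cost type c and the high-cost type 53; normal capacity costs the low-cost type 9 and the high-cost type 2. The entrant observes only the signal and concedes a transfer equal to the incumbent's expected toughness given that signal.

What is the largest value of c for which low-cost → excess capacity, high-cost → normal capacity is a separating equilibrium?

Under separation: excess capacity → low-cost (pays 101); normal capacity → high-cost (pays 71).
High-cost: 71 − 2 = 69 ≥ 101 − 53 = 48. Holds regardless of c. ✓
Low-cost: 101 − c ≥ 71 − 9, so c ≤ 101 − 62 = 39.

39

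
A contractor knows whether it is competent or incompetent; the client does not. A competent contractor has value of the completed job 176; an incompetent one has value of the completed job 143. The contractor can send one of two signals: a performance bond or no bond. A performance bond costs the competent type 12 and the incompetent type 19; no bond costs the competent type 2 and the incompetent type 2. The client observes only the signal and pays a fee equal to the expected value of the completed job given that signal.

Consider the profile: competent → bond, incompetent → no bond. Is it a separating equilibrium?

No

If types separate, bond earns payment 176 and no bond earns 143.
Competent: bond gives 176 − 12 = 164; no bond gives 143 − 2 = 141. No deviation. ✓
Incompetent: no bond gives 143 − 2 = 141; bond gives 176 − 19 = 157. Would deviate. ✗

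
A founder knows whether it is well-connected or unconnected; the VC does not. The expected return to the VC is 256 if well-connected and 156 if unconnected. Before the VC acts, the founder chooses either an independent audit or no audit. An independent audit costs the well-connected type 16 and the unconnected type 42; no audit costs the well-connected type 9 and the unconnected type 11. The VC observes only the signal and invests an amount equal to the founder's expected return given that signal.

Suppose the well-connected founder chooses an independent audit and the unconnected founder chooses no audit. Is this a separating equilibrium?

No

Under separation the VC infers type exactly: audit → well-connected (pays 256), no audit → unconnected (pays 156).
Well-connected: audit gives 256 − 16 = 240; no audit gives 156 − 9 = 147. No deviation. ✓
Unconnected: no audit gives 156 − 11 = 145; audit gives 256 − 42 = 214. Would deviate. ✗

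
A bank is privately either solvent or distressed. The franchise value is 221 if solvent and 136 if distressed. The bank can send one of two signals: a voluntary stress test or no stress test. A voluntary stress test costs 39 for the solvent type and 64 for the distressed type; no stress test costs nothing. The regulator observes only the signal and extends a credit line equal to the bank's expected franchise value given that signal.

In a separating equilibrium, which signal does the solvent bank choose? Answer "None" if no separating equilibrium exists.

Try solvent → stress test, distressed → no stress test:
  Under separation the regulator infers type exactly: stress test → solvent (pays 221), no stress test → distressed (pays 136).
  Solvent: stress test gives 221 − 39 = 182; no stress test gives 136 − 0 = 136. No deviation. ✓
  Distressed: no stress test gives 136 − 0 = 136; stress test gives 221 − 64 = 157. Would deviate. ✗
Try solvent → no stress test, distressed → stress test:
  Under separation the regulator infers type exactly: no stress test → solvent (pays 221), stress test → distressed (pays 136).
  Solvent: no stress test gives 221 − 0 = 221; stress test gives 136 − 39 = 97. No deviation. ✓
  Distressed: stress test gives 136 − 64 = 72; no stress test gives 221 − 0 = 221. Would deviate. ✗
Neither assignment is incentive-compatible.

None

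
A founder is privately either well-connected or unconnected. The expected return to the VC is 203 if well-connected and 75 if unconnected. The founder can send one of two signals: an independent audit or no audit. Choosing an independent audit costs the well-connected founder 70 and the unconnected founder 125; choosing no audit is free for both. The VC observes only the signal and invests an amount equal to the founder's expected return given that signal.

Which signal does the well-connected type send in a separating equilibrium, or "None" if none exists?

Try well-connected → audit, unconnected → no audit:
  If types separate, audit earns payment 203 and no audit earns 75.
  Well-connected: audit gives 203 − 70 = 133; no audit gives 75 − 0 = 75. No deviation. ✓
  Unconnected: no audit gives 75 − 0 = 75; audit gives 203 − 125 = 78. Would deviate. ✗
Try well-connected → no audit, unconnected → audit:
  If types separate, no audit earns payment 203 and audit earns 75.
  Well-connected: no audit gives 203 − 0 = 203; audit gives 75 − 70 = 5. No deviation. ✓
  Unconnected: audit gives 75 − 125 = -50; no audit gives 203 − 0 = 203. Would deviate. ✗
Neither assignment is incentive-compatible.

None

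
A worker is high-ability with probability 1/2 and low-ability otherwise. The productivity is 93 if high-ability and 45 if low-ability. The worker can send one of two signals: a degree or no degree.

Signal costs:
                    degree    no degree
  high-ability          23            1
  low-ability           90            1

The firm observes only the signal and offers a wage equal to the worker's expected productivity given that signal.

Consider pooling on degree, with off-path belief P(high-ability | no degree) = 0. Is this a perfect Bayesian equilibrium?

No

At the pooled signal (degree) the firm holds the prior 1/2 and pays 1/2·93 + 1/2·45 = 69. Off-path (no degree) belief 0 gives 0·93 + 1·45 = 45.
High-ability: degree gives 69 − 23 = 46; no degree gives 45 − 1 = 44. Stays. ✓
Low-ability: degree gives 69 − 90 = -21; no degree gives 45 − 1 = 44. Deviates. ✗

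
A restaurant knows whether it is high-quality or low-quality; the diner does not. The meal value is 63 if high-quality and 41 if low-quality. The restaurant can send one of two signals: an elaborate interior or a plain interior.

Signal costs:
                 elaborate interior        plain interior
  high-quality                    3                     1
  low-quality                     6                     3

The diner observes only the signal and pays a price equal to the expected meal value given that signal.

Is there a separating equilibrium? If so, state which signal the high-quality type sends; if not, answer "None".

Try high-quality → elaborate interior, low-quality → plain interior:
  Under separation the diner infers type exactly: elaborate interior → high-quality (pays 63), plain interior → low-quality (pays 41).
  High-quality: elaborate interior gives 63 − 3 = 60; plain interior gives 41 − 1 = 40. No deviation. ✓
  Low-quality: plain interior gives 41 − 3 = 38; elaborate interior gives 63 − 6 = 57. Would deviate. ✗
Try high-quality → plain interior, low-quality → elaborate interior:
  Under separation the diner infers type exactly: plain interior → high-quality (pays 63), elaborate interior → low-quality (pays 41).
  High-quality: plain interior gives 63 − 1 = 62; elaborate interior gives 41 − 3 = 38. No deviation. ✓
  Low-quality: elaborate interior gives 41 − 6 = 35; plain interior gives 63 − 3 = 60. Would deviate. ✗
Neither assignment is incentive-compatible.

None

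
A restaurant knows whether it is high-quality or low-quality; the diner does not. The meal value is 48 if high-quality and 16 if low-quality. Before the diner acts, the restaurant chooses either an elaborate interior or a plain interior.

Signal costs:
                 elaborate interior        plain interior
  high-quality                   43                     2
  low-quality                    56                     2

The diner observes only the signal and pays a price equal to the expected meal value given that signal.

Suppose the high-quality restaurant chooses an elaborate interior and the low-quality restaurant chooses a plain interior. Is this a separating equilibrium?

No

If types separate, elaborate interior earns payment 48 and plain interior earns 16.
High-quality: elaborate interior gives 48 − 43 = 5; plain interior gives 16 − 2 = 14. Would deviate. ✗
Low-quality: plain interior gives 16 − 2 = 14; elaborate interior gives 48 − 56 = -8. No deviation. ✓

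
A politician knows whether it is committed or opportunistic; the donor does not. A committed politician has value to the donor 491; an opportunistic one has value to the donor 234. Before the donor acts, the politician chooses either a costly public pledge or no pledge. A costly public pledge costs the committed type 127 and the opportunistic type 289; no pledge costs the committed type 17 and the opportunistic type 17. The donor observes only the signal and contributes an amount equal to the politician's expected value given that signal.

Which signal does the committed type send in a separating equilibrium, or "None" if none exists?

pledge

Try committed → pledge, opportunistic → no pledge:
  If types separate, pledge earns payment 491 and no pledge earns 234.
  Committed: pledge gives 491 − 127 = 364; no pledge gives 234 − 17 = 217. No deviation. ✓
  Opportunistic: no pledge gives 234 − 17 = 217; pledge gives 491 − 289 = 202. No deviation. ✓
Both hold — the committed type sends pledge.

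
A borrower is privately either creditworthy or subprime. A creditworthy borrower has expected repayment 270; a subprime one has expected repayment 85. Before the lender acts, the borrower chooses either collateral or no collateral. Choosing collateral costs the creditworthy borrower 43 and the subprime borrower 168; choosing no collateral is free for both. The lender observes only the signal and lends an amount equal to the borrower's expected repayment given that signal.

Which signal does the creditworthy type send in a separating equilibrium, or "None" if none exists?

Try creditworthy → collateral, subprime → no collateral:
  If types separate, collateral earns payment 270 and no collateral earns 85.
  Creditworthy: collateral gives 270 − 43 = 227; no collateral gives 85 − 0 = 85. No deviation. ✓
  Subprime: no collateral gives 85 − 0 = 85; collateral gives 270 − 168 = 102. Would deviate. ✗
Try creditworthy → no collateral, subprime → collateral:
  If types separate, no collateral earns payment 270 and collateral earns 85.
  Creditworthy: no collateral gives 270 − 0 = 270; collateral gives 85 − 43 = 42. No deviation. ✓
  Subprime: collateral gives 85 − 168 = -83; no collateral gives 270 − 0 = 270. Would deviate. ✗
Neither assignment is incentive-compatible.

None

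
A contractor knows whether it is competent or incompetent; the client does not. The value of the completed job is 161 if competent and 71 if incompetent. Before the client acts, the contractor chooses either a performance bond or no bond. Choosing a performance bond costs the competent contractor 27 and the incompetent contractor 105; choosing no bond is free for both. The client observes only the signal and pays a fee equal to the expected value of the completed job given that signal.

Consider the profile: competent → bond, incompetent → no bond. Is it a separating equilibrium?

Yes

If types separate, bond earns payment 161 and no bond earns 71.
Competent: bond gives 161 − 27 = 134; no bond gives 71 − 0 = 71. No deviation. ✓
Incompetent: no bond gives 71 − 0 = 71; bond gives 161 − 105 = 56. No deviation. ✓
Both incentive constraints hold.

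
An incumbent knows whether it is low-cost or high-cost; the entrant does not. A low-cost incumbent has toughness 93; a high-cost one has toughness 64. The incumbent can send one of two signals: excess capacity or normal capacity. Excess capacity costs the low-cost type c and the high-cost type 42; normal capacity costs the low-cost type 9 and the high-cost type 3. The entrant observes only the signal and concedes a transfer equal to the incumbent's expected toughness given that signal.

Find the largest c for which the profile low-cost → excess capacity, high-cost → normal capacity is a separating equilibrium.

Under separation: excess capacity → low-cost (pays 93); normal capacity → high-cost (pays 64).
High-cost: 64 − 3 = 61 ≥ 93 − 42 = 51. Holds regardless of c. ✓
Low-cost: 93 − c ≥ 64 − 9, so c ≤ 93 − 55 = 38.

38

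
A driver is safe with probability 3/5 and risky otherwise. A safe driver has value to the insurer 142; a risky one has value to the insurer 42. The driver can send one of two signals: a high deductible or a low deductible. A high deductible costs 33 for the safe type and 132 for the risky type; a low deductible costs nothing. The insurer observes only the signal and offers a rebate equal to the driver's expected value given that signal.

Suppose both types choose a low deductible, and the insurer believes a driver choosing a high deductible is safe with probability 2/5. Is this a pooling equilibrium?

On the equilibrium path (low deductible) the insurer holds the prior 3/5 and pays 3/5·142 + 2/5·42 = 102. Off-path (high deductible) belief 2/5 gives 2/5·142 + 3/5·42 = 82.
Safe: low deductible gives 102 − 0 = 102; high deductible gives 82 − 33 = 49. Stays. ✓
Risky: low deductible gives 102 − 0 = 102; high deductible gives 82 − 132 = -50. Stays. ✓
Beliefs are Bayes-consistent on-path and both types best-respond.

Yes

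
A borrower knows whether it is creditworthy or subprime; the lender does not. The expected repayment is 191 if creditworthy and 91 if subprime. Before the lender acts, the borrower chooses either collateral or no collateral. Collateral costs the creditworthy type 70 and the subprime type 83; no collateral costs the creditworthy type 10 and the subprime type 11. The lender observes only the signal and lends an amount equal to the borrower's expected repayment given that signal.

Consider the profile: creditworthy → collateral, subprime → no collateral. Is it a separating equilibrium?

Under separation the lender infers type exactly: collateral → creditworthy (pays 191), no collateral → subprime (pays 91).
Creditworthy: collateral gives 191 − 70 = 121; no collateral gives 91 − 10 = 81. No deviation. ✓
Subprime: no collateral gives 91 − 11 = 80; collateral gives 191 − 83 = 108. Would deviate. ✗

No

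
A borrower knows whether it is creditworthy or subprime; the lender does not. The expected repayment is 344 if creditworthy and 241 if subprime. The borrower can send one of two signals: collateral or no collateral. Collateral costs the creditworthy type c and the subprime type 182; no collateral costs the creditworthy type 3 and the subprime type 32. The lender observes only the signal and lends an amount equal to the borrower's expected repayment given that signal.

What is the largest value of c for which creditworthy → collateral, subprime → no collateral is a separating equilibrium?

Under separation: collateral → creditworthy (pays 344); no collateral → subprime (pays 241).
Subprime: 241 − 32 = 209 ≥ 344 − 182 = 162. Holds regardless of c. ✓
Creditworthy: 344 − c ≥ 241 − 3, so c ≤ 344 − 238 = 106.

106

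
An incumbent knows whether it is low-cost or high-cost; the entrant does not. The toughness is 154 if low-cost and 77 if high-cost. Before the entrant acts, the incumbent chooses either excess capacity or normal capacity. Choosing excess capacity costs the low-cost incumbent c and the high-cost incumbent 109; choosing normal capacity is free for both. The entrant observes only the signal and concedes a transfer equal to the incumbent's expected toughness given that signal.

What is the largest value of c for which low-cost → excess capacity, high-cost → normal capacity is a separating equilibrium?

Under separation: excess capacity → low-cost (pays 154); normal capacity → high-cost (pays 77).
High-cost: 77 − 0 = 77 ≥ 154 − 109 = 45. Holds regardless of c. ✓
Low-cost: 154 − c ≥ 77 − 0, so c ≤ 154 − 77 = 77.

77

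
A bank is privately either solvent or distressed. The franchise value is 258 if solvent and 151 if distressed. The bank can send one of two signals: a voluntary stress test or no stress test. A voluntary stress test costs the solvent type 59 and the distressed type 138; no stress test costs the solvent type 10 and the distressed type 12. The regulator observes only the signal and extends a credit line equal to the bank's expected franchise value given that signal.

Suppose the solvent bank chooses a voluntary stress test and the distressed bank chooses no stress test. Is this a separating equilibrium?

Yes

Under separation the regulator infers type exactly: stress test → solvent (pays 258), no stress test → distressed (pays 151).
Solvent: stress test gives 258 − 59 = 199; no stress test gives 151 − 10 = 141. No deviation. ✓
Distressed: no stress test gives 151 − 12 = 139; stress test gives 258 − 138 = 120. No deviation. ✓
Both incentive constraints hold.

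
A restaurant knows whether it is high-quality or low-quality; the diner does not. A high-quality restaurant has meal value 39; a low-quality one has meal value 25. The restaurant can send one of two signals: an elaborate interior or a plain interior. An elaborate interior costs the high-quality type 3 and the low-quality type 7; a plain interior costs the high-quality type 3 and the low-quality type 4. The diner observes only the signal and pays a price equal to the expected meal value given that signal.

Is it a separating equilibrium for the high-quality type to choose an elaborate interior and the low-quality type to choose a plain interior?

No

Under separation the diner infers type exactly: elaborate interior → high-quality (pays 39), plain interior → low-quality (pays 25).
High-quality: elaborate interior gives 39 − 3 = 36; plain interior gives 25 − 3 = 22. No deviation. ✓
Low-quality: plain interior gives 25 − 4 = 21; elaborate interior gives 39 − 7 = 32. Would deviate. ✗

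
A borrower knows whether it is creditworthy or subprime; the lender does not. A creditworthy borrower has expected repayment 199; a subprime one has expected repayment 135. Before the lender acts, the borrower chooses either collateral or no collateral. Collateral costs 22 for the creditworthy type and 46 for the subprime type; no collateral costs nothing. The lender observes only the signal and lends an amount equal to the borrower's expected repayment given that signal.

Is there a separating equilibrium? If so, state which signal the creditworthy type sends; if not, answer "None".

None

Try creditworthy → collateral, subprime → no collateral:
  If types separate, collateral earns payment 199 and no collateral earns 135.
  Creditworthy: collateral gives 199 − 22 = 177; no collateral gives 135 − 0 = 135. No deviation. ✓
  Subprime: no collateral gives 135 − 0 = 135; collateral gives 199 − 46 = 153. Would deviate. ✗
Try creditworthy → no collateral, subprime → collateral:
  If types separate, no collateral earns payment 199 and collateral earns 135.
  Creditworthy: no collateral gives 199 − 0 = 199; collateral gives 135 − 22 = 113. No deviation. ✓
  Subprime: collateral gives 135 − 46 = 89; no collateral gives 199 − 0 = 199. Would deviate. ✗
Neither assignment is incentive-compatible.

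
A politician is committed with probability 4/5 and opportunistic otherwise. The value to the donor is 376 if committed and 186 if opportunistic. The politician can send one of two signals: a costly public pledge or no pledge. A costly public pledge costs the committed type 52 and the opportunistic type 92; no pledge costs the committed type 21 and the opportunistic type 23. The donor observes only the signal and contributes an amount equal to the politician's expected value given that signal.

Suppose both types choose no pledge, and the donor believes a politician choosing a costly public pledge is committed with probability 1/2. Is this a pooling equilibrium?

At the pooled signal (no pledge) the donor holds the prior 4/5 and pays 4/5·376 + 1/5·186 = 338. Off-path (pledge) belief 1/2 gives 1/2·376 + 1/2·186 = 281.
Committed: no pledge gives 338 − 21 = 317; pledge gives 281 − 52 = 229. Stays. ✓
Opportunistic: no pledge gives 338 − 23 = 315; pledge gives 281 − 92 = 189. Stays. ✓

Yes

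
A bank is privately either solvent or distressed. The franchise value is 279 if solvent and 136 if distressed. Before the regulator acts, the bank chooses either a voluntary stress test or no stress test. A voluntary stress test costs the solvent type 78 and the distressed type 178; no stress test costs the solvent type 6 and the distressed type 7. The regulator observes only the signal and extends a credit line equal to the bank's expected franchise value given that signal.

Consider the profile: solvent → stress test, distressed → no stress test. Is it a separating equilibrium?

Yes

If types separate, stress test earns payment 279 and no stress test earns 136.
Solvent: stress test gives 279 − 78 = 201; no stress test gives 136 − 6 = 130. No deviation. ✓
Distressed: no stress test gives 136 − 7 = 129; stress test gives 279 − 178 = 101. No deviation. ✓
Both incentive constraints hold.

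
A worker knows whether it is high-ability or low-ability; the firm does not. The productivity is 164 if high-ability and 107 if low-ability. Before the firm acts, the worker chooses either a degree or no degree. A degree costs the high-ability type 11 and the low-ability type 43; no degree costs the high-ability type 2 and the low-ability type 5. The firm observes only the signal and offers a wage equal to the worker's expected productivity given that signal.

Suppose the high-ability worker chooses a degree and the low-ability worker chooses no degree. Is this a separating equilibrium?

If types separate, degree earns payment 164 and no degree earns 107.
High-ability: degree gives 164 − 11 = 153; no degree gives 107 − 2 = 105. No deviation. ✓
Low-ability: no degree gives 107 − 5 = 102; degree gives 164 − 43 = 121. Would deviate. ✗

No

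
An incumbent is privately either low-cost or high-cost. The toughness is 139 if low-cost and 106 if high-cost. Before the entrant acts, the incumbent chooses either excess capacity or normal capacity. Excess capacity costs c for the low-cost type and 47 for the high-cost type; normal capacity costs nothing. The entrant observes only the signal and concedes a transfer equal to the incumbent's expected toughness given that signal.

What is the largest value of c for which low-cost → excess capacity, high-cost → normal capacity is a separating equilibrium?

33

Under separation: excess capacity → low-cost (pays 139); normal capacity → high-cost (pays 106).
High-cost: 106 − 0 = 106 ≥ 139 − 47 = 92. Holds regardless of c. ✓
Low-cost: 139 − c ≥ 106 − 0, so c ≤ 139 − 106 = 33.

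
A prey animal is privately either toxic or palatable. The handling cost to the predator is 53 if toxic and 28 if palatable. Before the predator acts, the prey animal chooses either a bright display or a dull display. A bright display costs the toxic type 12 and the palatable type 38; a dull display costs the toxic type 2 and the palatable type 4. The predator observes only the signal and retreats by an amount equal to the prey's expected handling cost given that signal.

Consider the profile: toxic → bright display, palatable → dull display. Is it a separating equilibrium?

Yes

Under separation the predator infers type exactly: bright display → toxic (pays 53), dull display → palatable (pays 28).
Toxic: bright display gives 53 − 12 = 41; dull display gives 28 − 2 = 26. No deviation. ✓
Palatable: dull display gives 28 − 4 = 24; bright display gives 53 − 38 = 15. No deviation. ✓
Neither type gains from mimicking the other.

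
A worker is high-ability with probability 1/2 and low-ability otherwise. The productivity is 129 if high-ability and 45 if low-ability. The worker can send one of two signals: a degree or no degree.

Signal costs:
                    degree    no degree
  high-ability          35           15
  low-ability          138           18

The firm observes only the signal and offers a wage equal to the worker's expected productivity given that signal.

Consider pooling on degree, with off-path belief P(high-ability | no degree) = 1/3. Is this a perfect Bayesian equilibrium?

On the equilibrium path (degree) the firm holds the prior 1/2 and pays 1/2·129 + 1/2·45 = 87. Off-path (no degree) belief 1/3 gives 1/3·129 + 2/3·45 = 73.
High-ability: degree gives 87 − 35 = 52; no degree gives 73 − 15 = 58. Deviates. ✗
Low-ability: degree gives 87 − 138 = -51; no degree gives 73 − 18 = 55. Deviates. ✗

No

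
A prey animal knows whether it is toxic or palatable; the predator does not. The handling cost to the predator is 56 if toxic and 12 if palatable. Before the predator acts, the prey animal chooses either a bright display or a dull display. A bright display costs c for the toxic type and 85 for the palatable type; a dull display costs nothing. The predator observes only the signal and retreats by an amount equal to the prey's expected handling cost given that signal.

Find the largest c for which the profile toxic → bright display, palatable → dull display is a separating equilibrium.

Under separation: bright display → toxic (pays 56); dull display → palatable (pays 12).
Palatable: 12 − 0 = 12 ≥ 56 − 85 = -29. Holds regardless of c. ✓
Toxic: 56 − c ≥ 12 − 0, so c ≤ 56 − 12 = 44.

44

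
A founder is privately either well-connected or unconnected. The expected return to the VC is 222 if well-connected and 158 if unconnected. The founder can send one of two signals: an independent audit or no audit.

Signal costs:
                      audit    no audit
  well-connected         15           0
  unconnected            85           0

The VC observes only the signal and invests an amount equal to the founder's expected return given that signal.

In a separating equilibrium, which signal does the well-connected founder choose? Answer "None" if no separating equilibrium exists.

audit

Try well-connected → audit, unconnected → no audit:
  Under separation the VC infers type exactly: audit → well-connected (pays 222), no audit → unconnected (pays 158).
  Well-connected: audit gives 222 − 15 = 207; no audit gives 158 − 0 = 158. No deviation. ✓
  Unconnected: no audit gives 158 − 0 = 158; audit gives 222 − 85 = 137. No deviation. ✓
Both hold — the well-connected type sends audit.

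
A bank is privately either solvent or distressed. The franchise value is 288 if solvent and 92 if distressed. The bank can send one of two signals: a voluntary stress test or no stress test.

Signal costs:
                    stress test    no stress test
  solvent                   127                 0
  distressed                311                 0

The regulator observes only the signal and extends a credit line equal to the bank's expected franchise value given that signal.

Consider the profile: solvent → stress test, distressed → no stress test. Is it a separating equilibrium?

Under separation the regulator infers type exactly: stress test → solvent (pays 288), no stress test → distressed (pays 92).
Solvent: stress test gives 288 − 127 = 161; no stress test gives 92 − 0 = 92. No deviation. ✓
Distressed: no stress test gives 92 − 0 = 92; stress test gives 288 − 311 = -23. No deviation. ✓
Neither type gains from mimicking the other.

Yes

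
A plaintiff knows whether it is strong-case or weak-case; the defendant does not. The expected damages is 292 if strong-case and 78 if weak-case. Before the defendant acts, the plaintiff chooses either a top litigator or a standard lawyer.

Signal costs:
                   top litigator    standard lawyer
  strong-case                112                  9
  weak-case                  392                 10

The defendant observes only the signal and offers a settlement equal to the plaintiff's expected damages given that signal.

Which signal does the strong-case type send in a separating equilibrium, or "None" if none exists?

Try strong-case → top litigator, weak-case → standard lawyer:
  If types separate, top litigator earns payment 292 and standard lawyer earns 78.
  Strong-case: top litigator gives 292 − 112 = 180; standard lawyer gives 78 − 9 = 69. No deviation. ✓
  Weak-case: standard lawyer gives 78 − 10 = 68; top litigator gives 292 − 392 = -100. No deviation. ✓
Both hold — the strong-case type sends top litigator.

top litigator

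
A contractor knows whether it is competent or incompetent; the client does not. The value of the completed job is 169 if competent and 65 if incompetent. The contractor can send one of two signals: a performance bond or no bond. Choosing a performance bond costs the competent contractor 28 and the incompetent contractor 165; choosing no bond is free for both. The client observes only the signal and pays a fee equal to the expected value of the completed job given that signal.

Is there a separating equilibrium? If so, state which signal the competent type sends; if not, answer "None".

bond

Try competent → bond, incompetent → no bond:
  If types separate, bond earns payment 169 and no bond earns 65.
  Competent: bond gives 169 − 28 = 141; no bond gives 65 − 0 = 65. No deviation. ✓
  Incompetent: no bond gives 65 − 0 = 65; bond gives 169 − 165 = 4. No deviation. ✓
Both hold — the competent type sends bond.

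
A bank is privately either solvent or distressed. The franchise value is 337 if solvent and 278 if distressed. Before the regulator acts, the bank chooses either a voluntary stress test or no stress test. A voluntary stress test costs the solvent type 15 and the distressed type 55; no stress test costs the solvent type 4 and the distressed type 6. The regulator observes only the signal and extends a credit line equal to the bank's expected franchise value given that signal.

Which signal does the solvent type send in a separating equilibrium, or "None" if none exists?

None

Try solvent → stress test, distressed → no stress test:
  Under separation the regulator infers type exactly: stress test → solvent (pays 337), no stress test → distressed (pays 278).
  Solvent: stress test gives 337 − 15 = 322; no stress test gives 278 − 4 = 274. No deviation. ✓
  Distressed: no stress test gives 278 − 6 = 272; stress test gives 337 − 55 = 282. Would deviate. ✗
Try solvent → no stress test, distressed → stress test:
  Under separation the regulator infers type exactly: no stress test → solvent (pays 337), stress test → distressed (pays 278).
  Solvent: no stress test gives 337 − 4 = 333; stress test gives 278 − 15 = 263. No deviation. ✓
  Distressed: stress test gives 278 − 55 = 223; no stress test gives 337 − 6 = 331. Would deviate. ✗
Neither assignment is incentive-compatible.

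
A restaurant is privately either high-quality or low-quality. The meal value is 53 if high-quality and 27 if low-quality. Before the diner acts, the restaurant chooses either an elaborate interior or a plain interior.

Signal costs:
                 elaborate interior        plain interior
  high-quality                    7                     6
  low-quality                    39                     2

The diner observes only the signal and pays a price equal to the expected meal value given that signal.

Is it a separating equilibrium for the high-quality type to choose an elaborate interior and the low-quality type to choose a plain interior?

Yes

If types separate, elaborate interior earns payment 53 and plain interior earns 27.
High-quality: elaborate interior gives 53 − 7 = 46; plain interior gives 27 − 6 = 21. No deviation. ✓
Low-quality: plain interior gives 27 − 2 = 25; elaborate interior gives 53 − 39 = 14. No deviation. ✓
Neither type gains from mimicking the other.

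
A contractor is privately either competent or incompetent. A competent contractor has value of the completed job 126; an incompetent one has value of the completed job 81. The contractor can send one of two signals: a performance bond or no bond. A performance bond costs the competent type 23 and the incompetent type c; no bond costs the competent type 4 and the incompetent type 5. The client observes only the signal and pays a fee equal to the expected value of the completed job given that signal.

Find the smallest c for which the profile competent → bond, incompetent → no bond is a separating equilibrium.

Under separation: bond → competent (pays 126); no bond → incompetent (pays 81).
Competent: 126 − 23 = 103 ≥ 81 − 4 = 77. Holds regardless of c. ✓
Incompetent: 81 − 5 ≥ 126 − c, so c ≥ 126 − 76 = 50.

50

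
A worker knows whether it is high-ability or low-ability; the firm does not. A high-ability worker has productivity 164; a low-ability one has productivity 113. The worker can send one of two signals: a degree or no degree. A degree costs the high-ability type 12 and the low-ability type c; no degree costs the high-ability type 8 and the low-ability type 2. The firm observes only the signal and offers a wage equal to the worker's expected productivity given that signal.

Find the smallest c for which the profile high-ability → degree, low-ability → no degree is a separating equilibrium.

Under separation: degree → high-ability (pays 164); no degree → low-ability (pays 113).
High-ability: 164 − 12 = 152 ≥ 113 − 8 = 105. Holds regardless of c. ✓
Low-ability: 113 − 2 ≥ 164 − c, so c ≥ 164 − 111 = 53.

53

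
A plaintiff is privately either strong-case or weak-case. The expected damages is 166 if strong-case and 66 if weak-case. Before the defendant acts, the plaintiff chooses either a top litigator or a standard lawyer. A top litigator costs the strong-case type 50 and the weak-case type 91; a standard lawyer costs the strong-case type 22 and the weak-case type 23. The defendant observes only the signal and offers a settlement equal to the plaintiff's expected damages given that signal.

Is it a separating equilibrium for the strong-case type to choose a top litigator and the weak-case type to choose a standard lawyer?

No

If types separate, top litigator earns payment 166 and standard lawyer earns 66.
Strong-case: top litigator gives 166 − 50 = 116; standard lawyer gives 66 − 22 = 44. No deviation. ✓
Weak-case: standard lawyer gives 66 − 23 = 43; top litigator gives 166 − 91 = 75. Would deviate. ✗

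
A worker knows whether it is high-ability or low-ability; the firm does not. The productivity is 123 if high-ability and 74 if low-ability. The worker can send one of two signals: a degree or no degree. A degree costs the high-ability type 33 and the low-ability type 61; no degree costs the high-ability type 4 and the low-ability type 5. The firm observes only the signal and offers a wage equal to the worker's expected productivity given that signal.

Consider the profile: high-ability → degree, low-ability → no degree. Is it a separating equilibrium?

Yes

If types separate, degree earns payment 123 and no degree earns 74.
High-ability: degree gives 123 − 33 = 90; no degree gives 74 − 4 = 70. No deviation. ✓
Low-ability: no degree gives 74 − 5 = 69; degree gives 123 − 61 = 62. No deviation. ✓
Both incentive constraints hold.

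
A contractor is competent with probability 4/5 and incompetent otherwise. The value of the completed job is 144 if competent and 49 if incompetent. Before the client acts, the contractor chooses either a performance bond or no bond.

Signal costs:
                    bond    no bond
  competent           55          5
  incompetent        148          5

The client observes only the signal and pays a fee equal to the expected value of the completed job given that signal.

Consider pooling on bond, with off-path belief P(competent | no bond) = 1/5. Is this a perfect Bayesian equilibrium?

No

At the pooled signal (bond) the client holds the prior 4/5 and pays 4/5·144 + 1/5·49 = 125. Off-path (no bond) belief 1/5 gives 1/5·144 + 4/5·49 = 68.
Competent: bond gives 125 − 55 = 70; no bond gives 68 − 5 = 63. Stays. ✓
Incompetent: bond gives 125 − 148 = -23; no bond gives 68 − 5 = 63. Deviates. ✗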